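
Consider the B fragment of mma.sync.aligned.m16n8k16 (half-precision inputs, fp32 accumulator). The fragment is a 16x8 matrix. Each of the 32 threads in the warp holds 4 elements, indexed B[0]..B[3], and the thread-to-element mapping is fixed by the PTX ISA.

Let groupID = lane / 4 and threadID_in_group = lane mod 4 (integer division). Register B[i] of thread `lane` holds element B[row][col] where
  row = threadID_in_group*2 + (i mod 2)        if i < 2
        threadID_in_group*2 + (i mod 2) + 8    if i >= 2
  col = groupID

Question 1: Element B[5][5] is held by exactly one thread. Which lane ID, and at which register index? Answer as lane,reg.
22,1

c:5=>grp=5  r:5=>rB=0,tig=2,lo=1
L=5*4+2=22  i=0*2+1=1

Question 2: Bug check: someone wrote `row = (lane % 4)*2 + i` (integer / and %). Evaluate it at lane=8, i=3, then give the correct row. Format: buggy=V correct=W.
`(lane % 4)*2 + i`[8,3]=>3
lane 8=>8/4=2, 8 mod 4=0
i=3  r:2·0+1+8=>9  c:2
row: 3 vs 9

buggy=3 correct=9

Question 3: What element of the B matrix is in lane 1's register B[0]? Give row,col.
2,0

1: grp=0,tig=1
[0] (1*2+0+0,0) = (2,0)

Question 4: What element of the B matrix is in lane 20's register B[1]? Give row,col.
lane 20: grp=5 (20/4), tig=0 (20%4)
i=1: r=0*2+1+0=1, c=grp=5

1,5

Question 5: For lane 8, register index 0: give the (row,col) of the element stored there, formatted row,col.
0,2

lane 8: g=2 (8/4), t=0 (8%4)
i=0: r=0*2+0+0=0, c=g=2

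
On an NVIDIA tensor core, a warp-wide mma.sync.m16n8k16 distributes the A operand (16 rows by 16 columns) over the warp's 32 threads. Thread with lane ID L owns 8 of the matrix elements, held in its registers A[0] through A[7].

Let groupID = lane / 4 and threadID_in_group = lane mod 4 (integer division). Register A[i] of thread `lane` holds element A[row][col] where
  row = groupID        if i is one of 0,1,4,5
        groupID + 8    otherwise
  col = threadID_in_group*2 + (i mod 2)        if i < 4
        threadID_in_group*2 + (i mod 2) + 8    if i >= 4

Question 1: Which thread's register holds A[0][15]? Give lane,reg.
3,5

r=0->g=0,rb=0  c=15->cb=1,t=3,b0=1
L=0*4+3=3  i=1*4+0*2+1=5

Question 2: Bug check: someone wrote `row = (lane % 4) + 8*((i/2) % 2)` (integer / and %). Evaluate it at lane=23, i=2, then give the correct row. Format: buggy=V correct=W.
`(lane % 4) + 8*((i/2) % 2)`[23,2]→11
L=23→G=23>>2=5, T=23&3=3
[2]→row 5+8=13  col 3·2+0+0=6
row: 11 vs 13

buggy=11 correct=13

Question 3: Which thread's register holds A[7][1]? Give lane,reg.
r=7⇒gr=7,Rb=0  c=1⇒Cb=0,th=0,odd=1
L=7*4+0=28  i=0*4+0*2+1=1

28,1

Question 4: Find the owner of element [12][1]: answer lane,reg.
16,3

r=12->g=4,rb=1  c=1->cb=0,t=0,b0=1
L=4*4+0=16  i=0*4+1*2+1=3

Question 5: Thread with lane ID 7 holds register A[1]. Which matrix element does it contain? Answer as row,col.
lane 7→7/4=1, 7 mod 4=3
i=1  r:1+0→1  c:2·3+1+0→7

1,7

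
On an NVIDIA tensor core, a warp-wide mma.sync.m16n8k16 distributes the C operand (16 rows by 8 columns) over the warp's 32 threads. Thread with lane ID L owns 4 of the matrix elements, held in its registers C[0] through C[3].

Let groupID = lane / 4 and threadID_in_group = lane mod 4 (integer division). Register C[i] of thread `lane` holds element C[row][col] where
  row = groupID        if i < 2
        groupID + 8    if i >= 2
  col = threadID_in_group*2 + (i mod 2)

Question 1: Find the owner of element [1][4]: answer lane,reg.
6,0

r=1⇒gr=1,Rb=0  c=4⇒th=2,odd=0
L=1*4+2=6  i=0*2+0=0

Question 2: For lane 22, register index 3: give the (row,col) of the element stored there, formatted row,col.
13,5

22: gr=5,th=2
[3] (5+8,2*2+1) = (13,5)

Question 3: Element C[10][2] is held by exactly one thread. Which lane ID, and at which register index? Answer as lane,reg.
9,2

r:10=>grp=2,rB=1  c:2=>tig=1,lo=0
L=2*4+1=9  i=1*2+0=2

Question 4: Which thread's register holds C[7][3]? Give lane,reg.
29,1

r:7=>grp=7,rB=0  c:3=>tig=1,lo=1
L=7*4+1=29  i=0*2+1=1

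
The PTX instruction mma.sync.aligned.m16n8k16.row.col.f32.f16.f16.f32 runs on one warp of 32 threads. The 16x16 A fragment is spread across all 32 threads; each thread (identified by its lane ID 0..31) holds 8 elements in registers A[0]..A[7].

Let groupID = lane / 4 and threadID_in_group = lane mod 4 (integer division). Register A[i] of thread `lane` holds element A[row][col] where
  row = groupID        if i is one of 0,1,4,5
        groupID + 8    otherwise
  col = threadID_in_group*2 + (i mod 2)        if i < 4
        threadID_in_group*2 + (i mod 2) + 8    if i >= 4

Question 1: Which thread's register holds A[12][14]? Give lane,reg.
r=12->g=4,rb=1  c=14->cb=1,t=3,b0=0
L=4*4+3=19  i=1*4+1*2+0=6

19,6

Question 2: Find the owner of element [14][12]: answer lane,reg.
r=14⇒gr=6,Rb=1  c=12⇒Cb=1,th=2,odd=0
L=6*4+2=26  i=1*4+1*2+0=6

26,6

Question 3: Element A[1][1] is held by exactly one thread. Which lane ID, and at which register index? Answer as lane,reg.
4,1

r=1⇒gr=1,Rb=0  c=1⇒Cb=0,th=0,odd=1
L=1*4+0=4  i=0*4+0*2+1=1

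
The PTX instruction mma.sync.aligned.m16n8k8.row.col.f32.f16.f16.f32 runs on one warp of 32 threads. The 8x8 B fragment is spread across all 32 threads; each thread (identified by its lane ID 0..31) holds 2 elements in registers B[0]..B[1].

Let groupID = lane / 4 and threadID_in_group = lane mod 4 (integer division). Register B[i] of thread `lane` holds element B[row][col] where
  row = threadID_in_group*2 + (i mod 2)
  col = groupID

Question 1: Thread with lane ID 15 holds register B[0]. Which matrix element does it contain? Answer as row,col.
6,3

15: G=3,T=3
[0] (3*2+0,3) = (6,3)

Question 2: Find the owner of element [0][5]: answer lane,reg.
20,0

c=5→G=5  r=0→T=0,p=0
L=5*4+0=20  i=0=0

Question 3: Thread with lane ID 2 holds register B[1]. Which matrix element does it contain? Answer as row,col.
L=2->gid=2>>2=0, tid=2&3=2
[1]->row 2·2+1=5  col gid=0

5,0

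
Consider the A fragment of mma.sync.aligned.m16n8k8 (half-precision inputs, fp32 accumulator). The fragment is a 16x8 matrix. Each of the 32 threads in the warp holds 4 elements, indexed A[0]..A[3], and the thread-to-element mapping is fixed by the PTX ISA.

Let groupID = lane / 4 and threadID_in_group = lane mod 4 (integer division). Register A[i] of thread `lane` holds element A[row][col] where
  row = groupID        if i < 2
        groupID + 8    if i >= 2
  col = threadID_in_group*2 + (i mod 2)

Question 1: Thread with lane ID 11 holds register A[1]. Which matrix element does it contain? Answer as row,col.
2,7

L=11→G=11>>2=2, T=11&3=3
[1]→row 2+0=2  col 3·2+1=7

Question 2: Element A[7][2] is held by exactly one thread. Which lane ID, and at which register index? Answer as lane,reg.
29,0

r=7->g=7,rb=0  c=2->t=1,b0=0
L=7*4+1=29  i=0*2+0=0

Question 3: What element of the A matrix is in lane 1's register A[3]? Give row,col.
8,3

L=1->g=1>>2=0, t=1&3=1
[3]->row 0+8=8  col 1·2+1=3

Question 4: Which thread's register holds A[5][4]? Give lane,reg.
22,0

r=5->g=5,rb=0  c=4->t=2,b0=0
L=5*4+2=22  i=0*2+0=0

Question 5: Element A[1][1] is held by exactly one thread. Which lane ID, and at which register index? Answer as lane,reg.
4,1

r=1⇒gr=1,Rb=0  c=1⇒th=0,odd=1
L=1*4+0=4  i=0*2+1=1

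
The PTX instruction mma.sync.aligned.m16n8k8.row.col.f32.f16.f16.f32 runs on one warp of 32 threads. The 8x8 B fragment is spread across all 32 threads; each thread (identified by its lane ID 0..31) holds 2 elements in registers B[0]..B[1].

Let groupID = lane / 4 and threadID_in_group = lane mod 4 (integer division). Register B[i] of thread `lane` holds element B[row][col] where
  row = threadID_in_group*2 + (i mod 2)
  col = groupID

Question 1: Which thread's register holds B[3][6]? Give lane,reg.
c=6->g=6  r=3->t=1,b0=1
L=6*4+1=25  i=1=1

25,1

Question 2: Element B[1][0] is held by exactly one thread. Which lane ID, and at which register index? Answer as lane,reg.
c=0⇒gr=0  r=1⇒th=0,odd=1
L=0*4+0=0  i=1=1

0,1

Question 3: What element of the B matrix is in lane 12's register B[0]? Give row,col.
lane 12→12/4=3, 12 mod 4=0
i=0  r:2·0+0→0  c:3

0,3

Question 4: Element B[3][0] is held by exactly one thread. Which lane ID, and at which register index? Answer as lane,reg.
c=0->g=0  r=3->t=1,b0=1
L=0*4+1=1  i=1=1

1,1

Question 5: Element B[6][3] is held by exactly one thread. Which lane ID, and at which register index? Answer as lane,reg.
15,0

c=3→G=3  r=6→T=3,p=0
L=3*4+3=15  i=0=0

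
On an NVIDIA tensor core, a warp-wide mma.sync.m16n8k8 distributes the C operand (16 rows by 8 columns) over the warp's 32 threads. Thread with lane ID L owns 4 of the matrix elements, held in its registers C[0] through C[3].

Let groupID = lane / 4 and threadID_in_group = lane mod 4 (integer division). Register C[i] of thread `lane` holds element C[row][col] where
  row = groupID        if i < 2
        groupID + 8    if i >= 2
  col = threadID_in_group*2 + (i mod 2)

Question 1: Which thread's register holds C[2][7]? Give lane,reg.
11,1

r:2=>grp=2,rB=0  c:7=>tig=3,lo=1
L=2*4+3=11  i=0*2+1=1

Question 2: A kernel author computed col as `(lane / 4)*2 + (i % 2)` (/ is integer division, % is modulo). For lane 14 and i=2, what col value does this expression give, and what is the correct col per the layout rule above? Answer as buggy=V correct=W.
`(lane / 4)*2 + (i % 2)`[14,2]->6
lane 14->14/4=3, 14 mod 4=2
i=2  r:3+8->11  c:2·2+0->4
col: 6 vs 4

buggy=6 correct=4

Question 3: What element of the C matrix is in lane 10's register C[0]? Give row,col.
lane 10: grp=2 (10/4), tig=2 (10%4)
i=0: r=2+0=2, c=2*2+0=4

2,4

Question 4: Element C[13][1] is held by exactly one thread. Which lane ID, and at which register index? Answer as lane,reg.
r=13→G=5,rhi=1  c=1→T=0,p=1
L=5*4+0=20  i=1*2+1=3

20,3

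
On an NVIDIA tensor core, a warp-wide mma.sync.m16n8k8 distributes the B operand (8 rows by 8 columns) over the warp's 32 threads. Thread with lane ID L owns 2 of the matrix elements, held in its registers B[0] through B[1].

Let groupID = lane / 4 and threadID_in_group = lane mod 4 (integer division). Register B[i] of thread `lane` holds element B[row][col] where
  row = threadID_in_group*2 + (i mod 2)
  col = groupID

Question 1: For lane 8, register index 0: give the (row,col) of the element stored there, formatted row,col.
8: gr=2,th=0
[0] (0*2+0,2) = (0,2)

0,2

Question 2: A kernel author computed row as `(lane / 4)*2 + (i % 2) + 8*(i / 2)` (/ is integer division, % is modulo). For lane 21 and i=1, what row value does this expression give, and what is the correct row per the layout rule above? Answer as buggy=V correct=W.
`(lane / 4)*2 + (i % 2) + 8*(i / 2)`[21,1]->11
lane 21: g=5 (21/4), t=1 (21%4)
i=1: r=1*2+1=3, c=g=5
row: 11 vs 3

buggy=11 correct=3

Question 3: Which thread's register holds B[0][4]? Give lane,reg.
c: 4->gid=4  r: 0->tid=0,i&1=0
L=4*4+0=16  i=0=0

16,0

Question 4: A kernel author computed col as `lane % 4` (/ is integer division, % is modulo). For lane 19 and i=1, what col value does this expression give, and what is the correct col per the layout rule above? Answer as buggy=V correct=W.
`lane % 4`[19,1]→3
L=19→G=19>>2=4, T=19&3=3
[1]→row 3·2+1=7  col G=4
col: 3 vs 4

buggy=3 correct=4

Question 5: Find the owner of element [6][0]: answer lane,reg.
3,0

c=0->g=0  r=6->t=3,b0=0
L=0*4+3=3  i=0=0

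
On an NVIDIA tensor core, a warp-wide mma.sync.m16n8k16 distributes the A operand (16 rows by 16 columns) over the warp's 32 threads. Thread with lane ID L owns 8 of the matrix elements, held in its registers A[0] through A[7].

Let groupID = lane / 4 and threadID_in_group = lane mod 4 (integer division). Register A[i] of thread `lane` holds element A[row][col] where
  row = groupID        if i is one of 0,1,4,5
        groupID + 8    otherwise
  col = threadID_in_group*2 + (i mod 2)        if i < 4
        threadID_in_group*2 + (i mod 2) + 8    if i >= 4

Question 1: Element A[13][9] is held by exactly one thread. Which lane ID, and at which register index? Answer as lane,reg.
20,7

r=13->g=5,rb=1  c=9->cb=1,t=0,b0=1
L=5*4+0=20  i=1*4+1*2+1=7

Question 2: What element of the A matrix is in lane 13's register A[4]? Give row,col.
L=13⇒gr=13>>2=3, th=13&3=1
[4]⇒row 3+0=3  col 1·2+0+8=10

3,10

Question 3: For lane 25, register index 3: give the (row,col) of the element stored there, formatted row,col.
14,3

L=25->g=25>>2=6, t=25&3=1
[3]->row 6+8=14  col 1·2+1+0=3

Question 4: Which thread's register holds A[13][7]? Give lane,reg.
r=13⇒gr=5,Rb=1  c=7⇒Cb=0,th=3,odd=1
L=5*4+3=23  i=0*4+1*2+1=3

23,3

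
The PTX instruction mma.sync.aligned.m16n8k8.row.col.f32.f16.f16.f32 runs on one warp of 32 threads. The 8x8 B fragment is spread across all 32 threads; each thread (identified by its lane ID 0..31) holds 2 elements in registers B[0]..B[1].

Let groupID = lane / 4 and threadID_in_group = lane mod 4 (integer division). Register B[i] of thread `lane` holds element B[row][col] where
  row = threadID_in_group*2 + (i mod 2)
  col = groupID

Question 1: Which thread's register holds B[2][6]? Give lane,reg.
c=6⇒gr=6  r=2⇒th=1,odd=0
L=6*4+1=25  i=0=0

25,0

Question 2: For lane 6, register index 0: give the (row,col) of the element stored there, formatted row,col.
4,1

lane 6: g=1 (6/4), t=2 (6%4)
i=0: r=2*2+0=4, c=g=1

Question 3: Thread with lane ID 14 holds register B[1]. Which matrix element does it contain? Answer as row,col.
lane 14: gid=3 (14/4), tid=2 (14%4)
i=1: r=2*2+1=5, c=gid=3

5,3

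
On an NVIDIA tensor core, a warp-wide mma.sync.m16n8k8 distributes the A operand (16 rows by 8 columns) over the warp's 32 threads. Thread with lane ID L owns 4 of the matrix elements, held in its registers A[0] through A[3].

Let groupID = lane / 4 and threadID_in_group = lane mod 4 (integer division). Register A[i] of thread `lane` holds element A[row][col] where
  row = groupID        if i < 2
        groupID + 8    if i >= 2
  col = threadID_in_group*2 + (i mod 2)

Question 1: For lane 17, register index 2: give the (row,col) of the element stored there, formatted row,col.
lane 17→17/4=4, 17 mod 4=1
i=2  r:4+8→12  c:2·1+0→2

12,2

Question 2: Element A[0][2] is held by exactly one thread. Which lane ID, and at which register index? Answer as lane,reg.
r=0->g=0,rb=0  c=2->t=1,b0=0
L=0*4+1=1  i=0*2+0=0

1,0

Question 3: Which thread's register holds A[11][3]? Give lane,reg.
13,3

r=11->g=3,rb=1  c=3->t=1,b0=1
L=3*4+1=13  i=1*2+1=3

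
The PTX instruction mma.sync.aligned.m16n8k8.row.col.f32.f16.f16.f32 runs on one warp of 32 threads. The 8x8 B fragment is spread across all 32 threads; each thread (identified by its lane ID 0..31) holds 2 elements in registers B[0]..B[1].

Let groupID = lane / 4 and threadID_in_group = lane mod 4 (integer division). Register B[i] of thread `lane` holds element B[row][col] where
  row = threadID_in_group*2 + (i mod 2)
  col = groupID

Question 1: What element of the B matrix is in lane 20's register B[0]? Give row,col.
0,5

lane 20: gr=5 (20/4), th=0 (20%4)
i=0: r=0*2+0=0, c=gr=5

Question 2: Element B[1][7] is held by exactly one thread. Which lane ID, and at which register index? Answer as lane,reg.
28,1

c=7⇒gr=7  r=1⇒th=0,odd=1
L=7*4+0=28  i=1=1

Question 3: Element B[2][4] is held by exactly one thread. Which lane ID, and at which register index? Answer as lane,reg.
17,0

c:4=>grp=4  r:2=>tig=1,lo=0
L=4*4+1=17  i=0=0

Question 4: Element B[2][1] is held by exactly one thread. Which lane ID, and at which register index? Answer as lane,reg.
c=1->g=1  r=2->t=1,b0=0
L=1*4+1=5  i=0=0

5,0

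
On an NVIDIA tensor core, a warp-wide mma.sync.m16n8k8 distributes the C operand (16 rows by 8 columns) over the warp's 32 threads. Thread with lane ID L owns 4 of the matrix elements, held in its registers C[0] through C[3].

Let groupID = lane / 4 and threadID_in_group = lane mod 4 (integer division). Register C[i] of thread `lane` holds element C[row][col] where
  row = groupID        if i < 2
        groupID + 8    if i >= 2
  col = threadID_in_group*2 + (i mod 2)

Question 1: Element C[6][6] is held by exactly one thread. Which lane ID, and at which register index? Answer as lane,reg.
r: 6->gid=6,r8=0  c: 6->tid=3,i&1=0
L=6*4+3=27  i=0*2+0=0

27,0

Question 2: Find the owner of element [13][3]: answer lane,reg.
r=13→G=5,rhi=1  c=3→T=1,p=1
L=5*4+1=21  i=1*2+1=3

21,3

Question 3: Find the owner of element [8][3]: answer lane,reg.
r: 8->gid=0,r8=1  c: 3->tid=1,i&1=1
L=0*4+1=1  i=1*2+1=3

1,3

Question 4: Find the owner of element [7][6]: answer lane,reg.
r=7⇒gr=7,Rb=0  c=6⇒th=3,odd=0
L=7*4+3=31  i=0*2+0=0

31,0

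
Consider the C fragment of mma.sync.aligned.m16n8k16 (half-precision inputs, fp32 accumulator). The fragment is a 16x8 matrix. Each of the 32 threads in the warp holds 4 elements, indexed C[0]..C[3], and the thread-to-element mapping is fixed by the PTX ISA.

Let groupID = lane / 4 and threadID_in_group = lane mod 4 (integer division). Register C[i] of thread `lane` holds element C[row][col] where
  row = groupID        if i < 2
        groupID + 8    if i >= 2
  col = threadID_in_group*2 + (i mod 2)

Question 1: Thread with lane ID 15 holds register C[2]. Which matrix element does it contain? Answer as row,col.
L=15→G=15>>2=3, T=15&3=3
[2]→row 3+8=11  col 3·2+0=6

11,6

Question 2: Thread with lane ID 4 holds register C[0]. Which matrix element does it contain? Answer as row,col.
1,0

L=4⇒gr=4>>2=1, th=4&3=0
[0]⇒row 1+0=1  col 0·2+0=0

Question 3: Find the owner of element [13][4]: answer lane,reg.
r=13⇒gr=5,Rb=1  c=4⇒th=2,odd=0
L=5*4+2=22  i=1*2+0=2

22,2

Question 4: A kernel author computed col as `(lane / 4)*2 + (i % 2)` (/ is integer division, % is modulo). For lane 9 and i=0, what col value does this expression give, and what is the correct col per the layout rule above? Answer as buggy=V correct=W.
`(lane / 4)*2 + (i % 2)`[9,0]->4
9: gid=2,tid=1
[0] (2+0,1*2+0) = (2,2)
col: 4 vs 2

buggy=4 correct=2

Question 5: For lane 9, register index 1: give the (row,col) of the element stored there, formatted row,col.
9: G=2,T=1
[1] (2+0,1*2+1) = (2,3)

2,3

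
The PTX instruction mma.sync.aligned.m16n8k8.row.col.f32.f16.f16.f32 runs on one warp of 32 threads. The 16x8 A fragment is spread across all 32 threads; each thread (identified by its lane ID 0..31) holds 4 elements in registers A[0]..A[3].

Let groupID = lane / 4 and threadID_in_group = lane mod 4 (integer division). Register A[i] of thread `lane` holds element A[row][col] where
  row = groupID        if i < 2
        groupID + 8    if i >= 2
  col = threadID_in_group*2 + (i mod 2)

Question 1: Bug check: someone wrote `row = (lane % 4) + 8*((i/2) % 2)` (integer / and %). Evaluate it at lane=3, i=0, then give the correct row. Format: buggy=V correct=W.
buggy=3 correct=0

`(lane % 4) + 8*((i/2) % 2)`[3,0]->3
lane 3->3/4=0, 3 mod 4=3
i=0  r:0+0->0  c:2·3+0->6
row: 3 vs 0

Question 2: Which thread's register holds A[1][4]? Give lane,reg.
r: 1->gid=1,r8=0  c: 4->tid=2,i&1=0
L=1*4+2=6  i=0*2+0=0

6,0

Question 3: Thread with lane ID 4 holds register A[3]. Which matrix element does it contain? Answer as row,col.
9,1

lane 4->4/4=1, 4 mod 4=0
i=3  r:1+8->9  c:2·0+1->1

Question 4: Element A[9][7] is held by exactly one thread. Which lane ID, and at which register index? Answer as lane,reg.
7,3

r=9→G=1,rhi=1  c=7→T=3,p=1
L=1*4+3=7  i=1*2+1=3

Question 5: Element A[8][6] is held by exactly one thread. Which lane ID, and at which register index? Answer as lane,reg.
3,2

r:8=>grp=0,rB=1  c:6=>tig=3,lo=0
L=0*4+3=3  i=1*2+0=2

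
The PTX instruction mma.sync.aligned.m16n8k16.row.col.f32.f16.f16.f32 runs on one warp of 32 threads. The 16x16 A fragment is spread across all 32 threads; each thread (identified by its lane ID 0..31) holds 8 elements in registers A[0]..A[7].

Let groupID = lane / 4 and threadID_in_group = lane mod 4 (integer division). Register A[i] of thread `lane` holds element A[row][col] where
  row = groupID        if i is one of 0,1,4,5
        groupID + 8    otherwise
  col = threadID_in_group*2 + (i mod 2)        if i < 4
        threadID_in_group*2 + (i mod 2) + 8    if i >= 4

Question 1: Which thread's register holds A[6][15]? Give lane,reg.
r=6⇒gr=6,Rb=0  c=15⇒Cb=1,th=3,odd=1
L=6*4+3=27  i=1*4+0*2+1=5

27,5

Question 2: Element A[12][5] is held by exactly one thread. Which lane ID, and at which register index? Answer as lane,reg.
18,3

r=12→G=4,rhi=1  c=5→chi=0,T=2,p=1
L=4*4+2=18  i=0*4+1*2+1=3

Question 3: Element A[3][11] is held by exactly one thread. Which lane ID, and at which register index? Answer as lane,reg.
13,5

r:3=>grp=3,rB=0  c:11=>cB=1,tig=1,lo=1
L=3*4+1=13  i=1*4+0*2+1=5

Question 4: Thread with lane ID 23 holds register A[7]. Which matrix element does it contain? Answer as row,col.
lane 23: G=5 (23/4), T=3 (23%4)
i=7: r=5+8=13, c=3*2+1+8=15

13,15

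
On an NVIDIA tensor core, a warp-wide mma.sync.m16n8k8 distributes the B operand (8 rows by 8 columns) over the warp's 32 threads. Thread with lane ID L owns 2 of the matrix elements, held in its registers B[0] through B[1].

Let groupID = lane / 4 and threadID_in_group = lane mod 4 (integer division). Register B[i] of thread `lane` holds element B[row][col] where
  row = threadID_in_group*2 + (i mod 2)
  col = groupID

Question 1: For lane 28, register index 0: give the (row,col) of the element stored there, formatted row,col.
lane 28->28/4=7, 28 mod 4=0
i=0  r:2·0+0->0  c:7

0,7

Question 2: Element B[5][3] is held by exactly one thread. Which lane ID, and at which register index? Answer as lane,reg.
c=3->g=3  r=5->t=2,b0=1
L=3*4+2=14  i=1=1

14,1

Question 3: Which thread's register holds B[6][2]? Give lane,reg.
11,0

c:2=>grp=2  r:6=>tig=3,lo=0
L=2*4+3=11  i=0=0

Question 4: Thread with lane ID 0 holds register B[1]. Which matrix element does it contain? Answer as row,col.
L=0→G=0>>2=0, T=0&3=0
[1]→row 0·2+1=1  col G=0

1,0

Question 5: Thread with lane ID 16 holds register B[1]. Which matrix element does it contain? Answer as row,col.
1,4

lane 16=>16/4=4, 16 mod 4=0
i=1  r:2·0+1=>1  c:4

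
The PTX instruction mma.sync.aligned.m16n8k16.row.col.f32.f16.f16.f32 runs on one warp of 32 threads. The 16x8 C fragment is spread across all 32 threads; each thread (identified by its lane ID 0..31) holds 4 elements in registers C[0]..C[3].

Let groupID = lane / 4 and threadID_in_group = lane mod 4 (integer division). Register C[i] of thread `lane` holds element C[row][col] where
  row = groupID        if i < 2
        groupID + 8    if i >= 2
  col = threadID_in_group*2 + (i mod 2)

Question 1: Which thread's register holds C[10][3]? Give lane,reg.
9,3

r=10⇒gr=2,Rb=1  c=3⇒th=1,odd=1
L=2*4+1=9  i=1*2+1=3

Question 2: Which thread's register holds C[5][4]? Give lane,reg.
22,0

r=5⇒gr=5,Rb=0  c=4⇒th=2,odd=0
L=5*4+2=22  i=0*2+0=0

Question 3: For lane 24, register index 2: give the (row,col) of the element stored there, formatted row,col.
lane 24: G=6 (24/4), T=0 (24%4)
i=2: r=6+8=14, c=0*2+0=0

14,0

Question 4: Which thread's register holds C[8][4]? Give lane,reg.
r=8→G=0,rhi=1  c=4→T=2,p=0
L=0*4+2=2  i=1*2+0=2

2,2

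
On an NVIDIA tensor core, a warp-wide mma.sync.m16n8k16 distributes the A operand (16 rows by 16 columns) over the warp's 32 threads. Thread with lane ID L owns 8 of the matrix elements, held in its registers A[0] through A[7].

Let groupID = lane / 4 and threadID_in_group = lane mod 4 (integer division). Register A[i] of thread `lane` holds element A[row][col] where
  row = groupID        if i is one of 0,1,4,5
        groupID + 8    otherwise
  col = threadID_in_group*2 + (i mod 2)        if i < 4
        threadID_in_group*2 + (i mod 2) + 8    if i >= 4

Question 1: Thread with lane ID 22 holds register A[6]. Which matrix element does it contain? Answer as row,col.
22: g=5,t=2
[6] (5+8,2*2+0+8) = (13,12)

13,12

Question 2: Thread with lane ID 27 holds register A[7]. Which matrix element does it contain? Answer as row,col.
14,15

27: grp=6,tig=3
[7] (6+8,3*2+1+8) = (14,15)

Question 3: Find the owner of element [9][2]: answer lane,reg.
5,2

r: 9->gid=1,r8=1  c: 2->c8=0,tid=1,i&1=0
L=1*4+1=5  i=0*4+1*2+0=2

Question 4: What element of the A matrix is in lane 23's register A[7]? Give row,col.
13,15

L=23=>grp=23>>2=5, tig=23&3=3
[7]=>row 5+8=13  col 3·2+1+8=15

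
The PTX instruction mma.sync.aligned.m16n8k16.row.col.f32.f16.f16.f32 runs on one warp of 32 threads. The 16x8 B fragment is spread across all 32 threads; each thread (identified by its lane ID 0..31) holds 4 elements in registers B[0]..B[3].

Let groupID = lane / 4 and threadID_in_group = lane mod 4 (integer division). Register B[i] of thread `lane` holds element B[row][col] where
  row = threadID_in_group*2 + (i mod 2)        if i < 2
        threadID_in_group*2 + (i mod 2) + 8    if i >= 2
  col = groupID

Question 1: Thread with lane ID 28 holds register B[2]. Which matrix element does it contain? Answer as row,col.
lane 28: g=7 (28/4), t=0 (28%4)
i=2: r=0*2+0+8=8, c=g=7

8,7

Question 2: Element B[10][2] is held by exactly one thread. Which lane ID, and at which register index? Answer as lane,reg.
9,2

c=2⇒gr=2  r=10⇒Rb=1,th=1,odd=0
L=2*4+1=9  i=1*2+0=2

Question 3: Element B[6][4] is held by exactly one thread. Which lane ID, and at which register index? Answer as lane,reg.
c:4=>grp=4  r:6=>rB=0,tig=3,lo=0
L=4*4+3=19  i=0*2+0=0

19,0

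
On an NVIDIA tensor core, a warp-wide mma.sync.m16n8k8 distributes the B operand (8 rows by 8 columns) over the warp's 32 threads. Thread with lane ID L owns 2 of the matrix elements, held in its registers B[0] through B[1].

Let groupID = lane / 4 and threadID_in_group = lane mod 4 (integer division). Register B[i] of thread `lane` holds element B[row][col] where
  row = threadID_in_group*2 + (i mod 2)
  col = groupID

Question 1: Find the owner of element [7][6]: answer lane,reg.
27,1

c: 6->gid=6  r: 7->tid=3,i&1=1
L=6*4+3=27  i=1=1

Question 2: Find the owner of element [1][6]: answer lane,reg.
24,1

c: 6->gid=6  r: 1->tid=0,i&1=1
L=6*4+0=24  i=1=1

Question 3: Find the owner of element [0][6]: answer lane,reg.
c=6⇒gr=6  r=0⇒th=0,odd=0
L=6*4+0=24  i=0=0

24,0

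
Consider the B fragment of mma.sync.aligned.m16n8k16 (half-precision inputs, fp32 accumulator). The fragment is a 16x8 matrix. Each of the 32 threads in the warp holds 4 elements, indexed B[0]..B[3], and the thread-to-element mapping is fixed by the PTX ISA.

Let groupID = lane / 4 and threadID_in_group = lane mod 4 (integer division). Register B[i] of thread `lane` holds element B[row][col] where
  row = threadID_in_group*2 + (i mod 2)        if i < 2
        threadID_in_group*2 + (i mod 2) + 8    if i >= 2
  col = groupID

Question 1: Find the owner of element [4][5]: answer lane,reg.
c=5⇒gr=5  r=4⇒Rb=0,th=2,odd=0
L=5*4+2=22  i=0*2+0=0

22,0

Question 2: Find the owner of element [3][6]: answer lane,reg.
c:6=>grp=6  r:3=>rB=0,tig=1,lo=1
L=6*4+1=25  i=0*2+1=1

25,1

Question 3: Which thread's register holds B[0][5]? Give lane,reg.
c=5->g=5  r=0->rb=0,t=0,b0=0
L=5*4+0=20  i=0*2+0=0

20,0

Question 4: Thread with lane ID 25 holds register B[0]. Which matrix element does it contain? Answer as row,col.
lane 25⇒25/4=6, 25 mod 4=1
i=0  r:2·1+0+0⇒2  c:6

2,6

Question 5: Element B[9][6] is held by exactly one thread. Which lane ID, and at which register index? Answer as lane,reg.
24,3

c=6→G=6  r=9→rhi=1,T=0,p=1
L=6*4+0=24  i=1*2+1=3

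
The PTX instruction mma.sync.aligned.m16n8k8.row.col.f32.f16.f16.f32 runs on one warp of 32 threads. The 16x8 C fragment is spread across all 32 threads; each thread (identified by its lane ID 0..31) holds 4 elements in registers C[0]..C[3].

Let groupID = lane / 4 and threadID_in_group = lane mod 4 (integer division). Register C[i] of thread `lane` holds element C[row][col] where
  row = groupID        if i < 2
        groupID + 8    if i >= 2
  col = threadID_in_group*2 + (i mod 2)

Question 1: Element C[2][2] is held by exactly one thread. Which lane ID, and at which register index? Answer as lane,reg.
9,0

r=2->g=2,rb=0  c=2->t=1,b0=0
L=2*4+1=9  i=0*2+0=0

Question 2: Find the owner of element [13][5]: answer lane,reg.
r=13⇒gr=5,Rb=1  c=5⇒th=2,odd=1
L=5*4+2=22  i=1*2+1=3

22,3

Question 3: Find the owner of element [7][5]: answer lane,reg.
r: 7->gid=7,r8=0  c: 5->tid=2,i&1=1
L=7*4+2=30  i=0*2+1=1

30,1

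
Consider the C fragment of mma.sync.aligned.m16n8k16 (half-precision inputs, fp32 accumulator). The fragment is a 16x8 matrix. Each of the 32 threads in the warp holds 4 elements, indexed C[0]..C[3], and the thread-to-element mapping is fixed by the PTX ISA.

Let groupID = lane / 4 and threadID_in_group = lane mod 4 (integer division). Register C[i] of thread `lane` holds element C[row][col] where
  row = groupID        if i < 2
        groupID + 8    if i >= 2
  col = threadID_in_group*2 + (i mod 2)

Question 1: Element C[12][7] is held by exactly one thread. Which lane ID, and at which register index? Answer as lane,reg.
19,3

r: 12->gid=4,r8=1  c: 7->tid=3,i&1=1
L=4*4+3=19  i=1*2+1=3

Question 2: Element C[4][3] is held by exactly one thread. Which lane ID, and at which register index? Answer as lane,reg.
r:4=>grp=4,rB=0  c:3=>tig=1,lo=1
L=4*4+1=17  i=0*2+1=1

17,1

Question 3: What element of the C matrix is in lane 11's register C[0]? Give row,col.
11: gr=2,th=3
[0] (2+0,3*2+0) = (2,6)

2,6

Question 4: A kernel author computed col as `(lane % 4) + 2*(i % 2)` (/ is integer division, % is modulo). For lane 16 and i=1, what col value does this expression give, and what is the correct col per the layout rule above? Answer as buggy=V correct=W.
`(lane % 4) + 2*(i % 2)`[16,1]→2
lane 16: G=4 (16/4), T=0 (16%4)
i=1: r=4+0=4, c=0*2+1=1
col: 2 vs 1

buggy=2 correct=1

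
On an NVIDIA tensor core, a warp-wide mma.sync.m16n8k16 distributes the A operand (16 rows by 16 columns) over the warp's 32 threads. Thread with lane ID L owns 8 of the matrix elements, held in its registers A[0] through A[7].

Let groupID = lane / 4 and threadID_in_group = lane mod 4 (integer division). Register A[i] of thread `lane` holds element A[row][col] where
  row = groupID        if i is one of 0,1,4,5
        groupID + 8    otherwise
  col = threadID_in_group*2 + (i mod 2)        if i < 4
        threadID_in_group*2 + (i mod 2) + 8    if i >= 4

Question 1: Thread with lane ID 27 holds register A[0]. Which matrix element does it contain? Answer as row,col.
lane 27->27/4=6, 27 mod 4=3
i=0  r:6+0->6  c:2·3+0+0->6

6,6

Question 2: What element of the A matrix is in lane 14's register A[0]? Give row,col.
lane 14⇒14/4=3, 14 mod 4=2
i=0  r:3+0⇒3  c:2·2+0+0⇒4

3,4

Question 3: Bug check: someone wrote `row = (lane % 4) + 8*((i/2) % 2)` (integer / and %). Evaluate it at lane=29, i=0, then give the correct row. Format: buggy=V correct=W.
`(lane % 4) + 8*((i/2) % 2)`[29,0]->1
L=29->g=29>>2=7, t=29&3=1
[0]->row 7+0=7  col 1·2+0+0=2
row: 1 vs 7

buggy=1 correct=7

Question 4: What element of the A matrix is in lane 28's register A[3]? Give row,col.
15,1

lane 28⇒28/4=7, 28 mod 4=0
i=3  r:7+8⇒15  c:2·0+1+0⇒1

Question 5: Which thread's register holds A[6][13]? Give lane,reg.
r=6→G=6,rhi=0  c=13→chi=1,T=2,p=1
L=6*4+2=26  i=1*4+0*2+1=5

26,5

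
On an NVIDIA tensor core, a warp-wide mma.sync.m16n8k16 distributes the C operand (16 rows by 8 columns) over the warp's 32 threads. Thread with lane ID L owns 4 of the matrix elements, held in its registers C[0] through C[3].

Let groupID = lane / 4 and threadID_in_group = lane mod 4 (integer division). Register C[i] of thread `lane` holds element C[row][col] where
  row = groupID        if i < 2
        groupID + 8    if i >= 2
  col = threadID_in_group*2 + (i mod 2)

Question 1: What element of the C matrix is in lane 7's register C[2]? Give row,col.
lane 7->7/4=1, 7 mod 4=3
i=2  r:1+8->9  c:2·3+0->6

9,6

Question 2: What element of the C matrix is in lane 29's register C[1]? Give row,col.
lane 29: G=7 (29/4), T=1 (29%4)
i=1: r=7+0=7, c=1*2+1=3

7,3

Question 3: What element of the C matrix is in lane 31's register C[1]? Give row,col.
7,7

lane 31: G=7 (31/4), T=3 (31%4)
i=1: r=7+0=7, c=3*2+1=7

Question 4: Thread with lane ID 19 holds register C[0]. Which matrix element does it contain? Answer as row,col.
lane 19->19/4=4, 19 mod 4=3
i=0  r:4+0->4  c:2·3+0->6

4,6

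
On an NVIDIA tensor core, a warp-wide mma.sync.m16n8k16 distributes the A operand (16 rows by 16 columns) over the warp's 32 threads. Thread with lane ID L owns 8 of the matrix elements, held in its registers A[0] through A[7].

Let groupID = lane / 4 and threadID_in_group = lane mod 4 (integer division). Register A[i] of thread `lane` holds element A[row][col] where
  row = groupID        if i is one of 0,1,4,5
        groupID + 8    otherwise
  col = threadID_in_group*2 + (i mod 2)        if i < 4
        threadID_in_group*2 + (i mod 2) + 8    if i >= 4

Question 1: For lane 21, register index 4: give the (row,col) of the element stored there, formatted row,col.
5,10

lane 21=>21/4=5, 21 mod 4=1
i=4  r:5+0=>5  c:2·1+0+8=>10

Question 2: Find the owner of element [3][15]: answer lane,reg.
r:3=>grp=3,rB=0  c:15=>cB=1,tig=3,lo=1
L=3*4+3=15  i=1*4+0*2+1=5

15,5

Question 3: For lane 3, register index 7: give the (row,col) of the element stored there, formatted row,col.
lane 3->3/4=0, 3 mod 4=3
i=7  r:0+8->8  c:2·3+1+8->15

8,15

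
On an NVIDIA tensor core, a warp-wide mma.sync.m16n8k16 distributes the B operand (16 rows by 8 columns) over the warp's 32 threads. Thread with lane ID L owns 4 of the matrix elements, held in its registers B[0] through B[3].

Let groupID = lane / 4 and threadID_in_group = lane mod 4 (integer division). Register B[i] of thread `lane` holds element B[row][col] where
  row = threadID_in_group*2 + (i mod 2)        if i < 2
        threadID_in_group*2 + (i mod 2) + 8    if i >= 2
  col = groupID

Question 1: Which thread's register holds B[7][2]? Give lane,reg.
c: 2->gid=2  r: 7->r8=0,tid=3,i&1=1
L=2*4+3=11  i=0*2+1=1

11,1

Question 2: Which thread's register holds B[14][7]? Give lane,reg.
c:7=>grp=7  r:14=>rB=1,tig=3,lo=0
L=7*4+3=31  i=1*2+0=2

31,2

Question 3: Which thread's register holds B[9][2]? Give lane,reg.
8,3

c=2⇒gr=2  r=9⇒Rb=1,th=0,odd=1
L=2*4+0=8  i=1*2+1=3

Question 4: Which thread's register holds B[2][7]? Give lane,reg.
29,0

c=7⇒gr=7  r=2⇒Rb=0,th=1,odd=0
L=7*4+1=29  i=0*2+0=0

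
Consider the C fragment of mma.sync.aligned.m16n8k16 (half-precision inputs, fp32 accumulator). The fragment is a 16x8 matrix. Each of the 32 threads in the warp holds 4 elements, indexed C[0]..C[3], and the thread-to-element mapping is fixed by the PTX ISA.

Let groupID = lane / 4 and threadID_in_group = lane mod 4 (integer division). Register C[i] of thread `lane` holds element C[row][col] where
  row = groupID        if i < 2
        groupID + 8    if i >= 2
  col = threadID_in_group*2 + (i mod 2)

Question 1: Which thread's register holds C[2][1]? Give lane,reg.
r: 2->gid=2,r8=0  c: 1->tid=0,i&1=1
L=2*4+0=8  i=0*2+1=1

8,1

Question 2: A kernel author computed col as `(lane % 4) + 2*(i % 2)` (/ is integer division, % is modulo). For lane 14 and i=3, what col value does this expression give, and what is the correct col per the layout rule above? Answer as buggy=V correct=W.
buggy=4 correct=5

`(lane % 4) + 2*(i % 2)`[14,3]⇒4
lane 14: gr=3 (14/4), th=2 (14%4)
i=3: r=3+8=11, c=2*2+1=5
col: 4 vs 5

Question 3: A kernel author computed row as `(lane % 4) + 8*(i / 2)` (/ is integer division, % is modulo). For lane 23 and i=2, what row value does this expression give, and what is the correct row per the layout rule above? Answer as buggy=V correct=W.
buggy=11 correct=13

`(lane % 4) + 8*(i / 2)`[23,2]→11
23: G=5,T=3
[2] (5+8,3*2+0) = (13,6)
row: 11 vs 13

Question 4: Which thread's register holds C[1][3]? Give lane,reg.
5,1

r: 1->gid=1,r8=0  c: 3->tid=1,i&1=1
L=1*4+1=5  i=0*2+1=1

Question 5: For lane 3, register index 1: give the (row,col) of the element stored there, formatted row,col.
0,7

lane 3: gr=0 (3/4), th=3 (3%4)
i=1: r=0+0=0, c=3*2+1=7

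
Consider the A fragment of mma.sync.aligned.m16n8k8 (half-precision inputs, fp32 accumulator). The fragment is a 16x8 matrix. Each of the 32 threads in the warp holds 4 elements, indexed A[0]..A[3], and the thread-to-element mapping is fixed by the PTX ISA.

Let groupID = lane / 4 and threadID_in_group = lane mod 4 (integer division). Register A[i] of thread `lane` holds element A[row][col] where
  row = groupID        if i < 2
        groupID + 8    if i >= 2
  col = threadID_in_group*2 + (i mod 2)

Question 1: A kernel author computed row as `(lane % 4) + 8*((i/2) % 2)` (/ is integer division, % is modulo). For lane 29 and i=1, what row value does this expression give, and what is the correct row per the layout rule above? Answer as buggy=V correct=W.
buggy=1 correct=7

`(lane % 4) + 8*((i/2) % 2)`[29,1]->1
lane 29: g=7 (29/4), t=1 (29%4)
i=1: r=7+0=7, c=1*2+1=3
row: 1 vs 7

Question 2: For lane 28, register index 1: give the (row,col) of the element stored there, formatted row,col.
28: G=7,T=0
[1] (7+0,0*2+1) = (7,1)

7,1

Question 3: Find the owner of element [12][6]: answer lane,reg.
19,2

r=12⇒gr=4,Rb=1  c=6⇒th=3,odd=0
L=4*4+3=19  i=1*2+0=2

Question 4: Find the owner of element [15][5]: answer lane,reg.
r=15→G=7,rhi=1  c=5→T=2,p=1
L=7*4+2=30  i=1*2+1=3

30,3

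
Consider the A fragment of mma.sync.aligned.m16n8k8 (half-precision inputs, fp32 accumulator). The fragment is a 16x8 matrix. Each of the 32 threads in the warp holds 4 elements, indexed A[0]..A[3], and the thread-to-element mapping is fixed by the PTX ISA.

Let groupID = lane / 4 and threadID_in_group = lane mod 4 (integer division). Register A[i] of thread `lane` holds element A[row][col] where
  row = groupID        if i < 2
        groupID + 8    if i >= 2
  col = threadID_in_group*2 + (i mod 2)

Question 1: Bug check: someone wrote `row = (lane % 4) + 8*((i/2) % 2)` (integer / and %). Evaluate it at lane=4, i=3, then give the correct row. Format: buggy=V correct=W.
buggy=8 correct=9

`(lane % 4) + 8*((i/2) % 2)`[4,3]→8
lane 4: G=1 (4/4), T=0 (4%4)
i=3: r=1+8=9, c=0*2+1=1
row: 8 vs 9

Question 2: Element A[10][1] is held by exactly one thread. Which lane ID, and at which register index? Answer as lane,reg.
8,3

r: 10->gid=2,r8=1  c: 1->tid=0,i&1=1
L=2*4+0=8  i=1*2+1=3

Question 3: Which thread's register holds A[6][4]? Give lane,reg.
r: 6->gid=6,r8=0  c: 4->tid=2,i&1=0
L=6*4+2=26  i=0*2+0=0

26,0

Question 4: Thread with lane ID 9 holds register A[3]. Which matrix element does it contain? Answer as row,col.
9: grp=2,tig=1
[3] (2+8,1*2+1) = (10,3)

10,3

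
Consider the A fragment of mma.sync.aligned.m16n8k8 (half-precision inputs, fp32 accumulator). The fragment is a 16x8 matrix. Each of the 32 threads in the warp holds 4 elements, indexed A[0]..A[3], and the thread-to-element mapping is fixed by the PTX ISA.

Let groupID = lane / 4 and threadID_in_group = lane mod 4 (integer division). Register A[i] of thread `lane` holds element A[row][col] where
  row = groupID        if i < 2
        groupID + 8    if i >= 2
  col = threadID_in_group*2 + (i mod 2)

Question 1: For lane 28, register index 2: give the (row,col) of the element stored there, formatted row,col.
lane 28: gid=7 (28/4), tid=0 (28%4)
i=2: r=7+8=15, c=0*2+0=0

15,0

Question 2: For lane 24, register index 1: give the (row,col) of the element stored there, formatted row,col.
lane 24->24/4=6, 24 mod 4=0
i=1  r:6+0->6  c:2·0+1->1

6,1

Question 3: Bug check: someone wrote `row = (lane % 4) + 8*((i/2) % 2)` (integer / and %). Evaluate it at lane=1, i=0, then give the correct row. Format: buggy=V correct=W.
`(lane % 4) + 8*((i/2) % 2)`[1,0]=>1
1: grp=0,tig=1
[0] (0+0,1*2+0) = (0,2)
row: 1 vs 0

buggy=1 correct=0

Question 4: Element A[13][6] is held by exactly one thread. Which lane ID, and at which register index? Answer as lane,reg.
r=13⇒gr=5,Rb=1  c=6⇒th=3,odd=0
L=5*4+3=23  i=1*2+0=2

23,2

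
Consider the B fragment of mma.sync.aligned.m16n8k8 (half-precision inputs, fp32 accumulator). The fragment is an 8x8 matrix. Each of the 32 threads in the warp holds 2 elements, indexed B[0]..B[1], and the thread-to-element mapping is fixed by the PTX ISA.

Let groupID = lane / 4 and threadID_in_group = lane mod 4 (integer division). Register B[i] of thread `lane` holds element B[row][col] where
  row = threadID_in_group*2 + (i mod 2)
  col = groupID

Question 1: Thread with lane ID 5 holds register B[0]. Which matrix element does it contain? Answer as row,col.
lane 5->5/4=1, 5 mod 4=1
i=0  r:2·1+0->2  c:1

2,1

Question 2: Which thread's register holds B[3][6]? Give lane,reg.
c=6⇒gr=6  r=3⇒th=1,odd=1
L=6*4+1=25  i=1=1

25,1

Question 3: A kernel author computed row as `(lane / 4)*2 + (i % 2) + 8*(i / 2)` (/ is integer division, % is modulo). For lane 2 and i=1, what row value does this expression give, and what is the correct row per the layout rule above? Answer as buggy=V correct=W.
buggy=1 correct=5

`(lane / 4)*2 + (i % 2) + 8*(i / 2)`[2,1]->1
L=2->g=2>>2=0, t=2&3=2
[1]->row 2·2+1=5  col g=0
row: 1 vs 5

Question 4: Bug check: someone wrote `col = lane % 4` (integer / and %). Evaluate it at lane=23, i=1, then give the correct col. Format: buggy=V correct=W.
buggy=3 correct=5

`lane % 4`[23,1]->3
lane 23: gid=5 (23/4), tid=3 (23%4)
i=1: r=3*2+1=7, c=gid=5
col: 3 vs 5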